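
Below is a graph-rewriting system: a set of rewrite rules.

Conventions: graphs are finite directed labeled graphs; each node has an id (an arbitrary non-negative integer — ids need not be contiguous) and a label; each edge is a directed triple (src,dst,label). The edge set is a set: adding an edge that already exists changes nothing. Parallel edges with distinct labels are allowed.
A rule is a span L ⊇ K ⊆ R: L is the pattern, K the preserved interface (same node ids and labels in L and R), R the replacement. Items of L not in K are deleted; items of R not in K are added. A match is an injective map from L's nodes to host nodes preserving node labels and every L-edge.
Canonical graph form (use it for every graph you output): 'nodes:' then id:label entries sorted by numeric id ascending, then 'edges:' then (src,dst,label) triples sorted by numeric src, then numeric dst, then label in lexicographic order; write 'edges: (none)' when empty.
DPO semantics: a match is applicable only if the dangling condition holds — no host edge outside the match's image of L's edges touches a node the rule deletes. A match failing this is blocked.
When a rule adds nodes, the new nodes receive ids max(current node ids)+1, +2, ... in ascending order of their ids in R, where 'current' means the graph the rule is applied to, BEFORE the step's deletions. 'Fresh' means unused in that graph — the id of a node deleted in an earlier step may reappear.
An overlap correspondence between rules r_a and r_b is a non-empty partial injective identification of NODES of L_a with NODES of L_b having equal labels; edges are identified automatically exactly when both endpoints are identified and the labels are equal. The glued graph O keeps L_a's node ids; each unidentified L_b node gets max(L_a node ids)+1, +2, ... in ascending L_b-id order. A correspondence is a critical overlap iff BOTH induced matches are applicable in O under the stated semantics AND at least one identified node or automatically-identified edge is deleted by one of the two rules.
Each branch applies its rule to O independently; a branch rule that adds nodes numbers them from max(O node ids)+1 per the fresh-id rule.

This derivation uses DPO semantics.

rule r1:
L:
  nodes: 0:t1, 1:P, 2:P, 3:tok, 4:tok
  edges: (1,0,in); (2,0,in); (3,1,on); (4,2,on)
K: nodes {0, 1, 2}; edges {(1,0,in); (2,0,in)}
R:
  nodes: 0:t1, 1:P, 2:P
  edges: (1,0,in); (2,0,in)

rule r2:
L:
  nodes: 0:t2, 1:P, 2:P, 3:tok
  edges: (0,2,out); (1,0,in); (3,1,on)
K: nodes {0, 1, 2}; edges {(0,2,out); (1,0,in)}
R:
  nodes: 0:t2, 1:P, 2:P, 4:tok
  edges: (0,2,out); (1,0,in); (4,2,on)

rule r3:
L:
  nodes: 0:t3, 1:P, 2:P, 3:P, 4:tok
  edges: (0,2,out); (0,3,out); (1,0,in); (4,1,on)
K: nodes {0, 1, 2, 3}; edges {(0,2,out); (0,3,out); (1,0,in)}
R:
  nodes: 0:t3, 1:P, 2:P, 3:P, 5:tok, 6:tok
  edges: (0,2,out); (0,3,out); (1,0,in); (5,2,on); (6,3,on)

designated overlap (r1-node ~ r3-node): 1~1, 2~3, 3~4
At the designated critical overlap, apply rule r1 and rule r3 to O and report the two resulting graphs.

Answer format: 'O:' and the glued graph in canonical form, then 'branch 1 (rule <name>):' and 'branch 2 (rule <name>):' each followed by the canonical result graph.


O:
nodes: 0:t1, 1:P, 2:P, 3:tok, 4:tok, 5:t3, 6:P
edges: (1,0,in); (1,5,in); (2,0,in); (3,1,on); (4,2,on); (5,2,out); (5,6,out)
branch 1 (rule r1):
nodes: 0:t1, 1:P, 2:P, 5:t3, 6:P
edges: (1,0,in); (1,5,in); (2,0,in); (5,2,out); (5,6,out)
branch 2 (rule r3):
nodes: 0:t1, 1:P, 2:P, 4:tok, 5:t3, 6:P, 7:tok, 8:tok
edges: (1,0,in); (1,5,in); (2,0,in); (4,2,on); (5,2,out); (5,6,out); (7,6,on); (8,2,on)


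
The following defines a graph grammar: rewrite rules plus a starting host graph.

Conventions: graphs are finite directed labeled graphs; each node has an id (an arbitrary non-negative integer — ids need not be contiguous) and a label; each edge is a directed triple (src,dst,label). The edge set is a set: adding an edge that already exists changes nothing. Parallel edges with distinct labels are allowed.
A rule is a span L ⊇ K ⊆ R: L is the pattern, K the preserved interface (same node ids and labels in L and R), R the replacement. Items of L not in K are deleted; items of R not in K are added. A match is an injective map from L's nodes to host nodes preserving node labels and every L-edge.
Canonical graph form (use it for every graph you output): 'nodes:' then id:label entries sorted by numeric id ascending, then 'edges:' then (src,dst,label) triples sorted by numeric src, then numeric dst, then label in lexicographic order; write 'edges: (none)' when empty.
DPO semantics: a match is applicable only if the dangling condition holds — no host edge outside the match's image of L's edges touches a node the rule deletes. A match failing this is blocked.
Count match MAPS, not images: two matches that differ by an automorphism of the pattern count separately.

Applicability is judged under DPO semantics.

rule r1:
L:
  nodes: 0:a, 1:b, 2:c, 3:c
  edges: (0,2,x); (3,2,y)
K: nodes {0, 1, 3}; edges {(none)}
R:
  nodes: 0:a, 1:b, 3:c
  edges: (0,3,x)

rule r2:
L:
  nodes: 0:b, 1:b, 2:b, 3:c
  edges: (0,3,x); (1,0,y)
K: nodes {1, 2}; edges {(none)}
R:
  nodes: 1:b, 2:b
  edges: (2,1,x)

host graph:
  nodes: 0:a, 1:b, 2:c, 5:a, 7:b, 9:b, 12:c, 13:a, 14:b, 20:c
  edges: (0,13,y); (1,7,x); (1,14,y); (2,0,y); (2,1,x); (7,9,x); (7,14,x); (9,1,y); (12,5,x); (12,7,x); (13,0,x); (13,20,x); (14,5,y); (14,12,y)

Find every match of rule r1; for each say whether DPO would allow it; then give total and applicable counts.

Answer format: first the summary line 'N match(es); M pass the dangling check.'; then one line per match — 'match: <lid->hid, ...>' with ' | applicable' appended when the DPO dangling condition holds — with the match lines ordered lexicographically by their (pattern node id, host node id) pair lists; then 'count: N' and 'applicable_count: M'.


0 match(es); 0 pass the dangling check.
count: 0
applicable_count: 0


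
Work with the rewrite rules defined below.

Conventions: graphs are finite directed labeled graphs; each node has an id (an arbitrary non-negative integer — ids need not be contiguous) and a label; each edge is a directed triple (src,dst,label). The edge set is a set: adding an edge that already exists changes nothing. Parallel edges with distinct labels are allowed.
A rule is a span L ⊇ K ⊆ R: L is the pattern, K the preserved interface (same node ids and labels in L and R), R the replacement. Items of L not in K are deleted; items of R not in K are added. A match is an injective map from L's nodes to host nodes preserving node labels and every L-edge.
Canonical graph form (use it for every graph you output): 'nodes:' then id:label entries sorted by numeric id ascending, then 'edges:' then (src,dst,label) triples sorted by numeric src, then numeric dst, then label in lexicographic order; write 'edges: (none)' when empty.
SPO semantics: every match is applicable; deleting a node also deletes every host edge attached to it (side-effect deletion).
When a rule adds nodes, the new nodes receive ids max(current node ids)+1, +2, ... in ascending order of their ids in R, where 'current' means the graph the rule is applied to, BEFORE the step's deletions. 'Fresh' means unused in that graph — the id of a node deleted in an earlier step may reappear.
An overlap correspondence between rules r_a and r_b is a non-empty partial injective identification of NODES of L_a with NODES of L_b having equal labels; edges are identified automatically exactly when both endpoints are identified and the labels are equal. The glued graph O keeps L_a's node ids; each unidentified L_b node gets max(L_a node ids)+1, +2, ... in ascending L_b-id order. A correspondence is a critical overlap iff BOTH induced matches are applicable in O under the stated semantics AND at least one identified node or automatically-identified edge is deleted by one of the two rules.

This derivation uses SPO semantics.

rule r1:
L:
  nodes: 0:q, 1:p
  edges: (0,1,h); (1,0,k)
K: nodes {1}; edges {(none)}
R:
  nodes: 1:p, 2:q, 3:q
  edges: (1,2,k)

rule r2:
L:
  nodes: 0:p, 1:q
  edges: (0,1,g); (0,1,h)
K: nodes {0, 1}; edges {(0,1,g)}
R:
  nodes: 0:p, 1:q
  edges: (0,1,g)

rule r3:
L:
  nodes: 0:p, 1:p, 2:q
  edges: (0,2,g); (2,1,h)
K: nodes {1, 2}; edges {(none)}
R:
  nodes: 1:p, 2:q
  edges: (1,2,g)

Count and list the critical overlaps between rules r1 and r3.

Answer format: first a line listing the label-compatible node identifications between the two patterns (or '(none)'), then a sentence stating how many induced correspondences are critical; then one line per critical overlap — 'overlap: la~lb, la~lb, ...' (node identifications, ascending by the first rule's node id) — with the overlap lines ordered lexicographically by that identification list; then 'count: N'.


label-compatible node identifications between L(r1) and L(r3): 0~2, 1~0, 1~1
4 of the induced correspondences are critical overlaps of r1 and r3.
overlap: 0~2
overlap: 0~2, 1~0
overlap: 0~2, 1~1
overlap: 1~0
count: 4


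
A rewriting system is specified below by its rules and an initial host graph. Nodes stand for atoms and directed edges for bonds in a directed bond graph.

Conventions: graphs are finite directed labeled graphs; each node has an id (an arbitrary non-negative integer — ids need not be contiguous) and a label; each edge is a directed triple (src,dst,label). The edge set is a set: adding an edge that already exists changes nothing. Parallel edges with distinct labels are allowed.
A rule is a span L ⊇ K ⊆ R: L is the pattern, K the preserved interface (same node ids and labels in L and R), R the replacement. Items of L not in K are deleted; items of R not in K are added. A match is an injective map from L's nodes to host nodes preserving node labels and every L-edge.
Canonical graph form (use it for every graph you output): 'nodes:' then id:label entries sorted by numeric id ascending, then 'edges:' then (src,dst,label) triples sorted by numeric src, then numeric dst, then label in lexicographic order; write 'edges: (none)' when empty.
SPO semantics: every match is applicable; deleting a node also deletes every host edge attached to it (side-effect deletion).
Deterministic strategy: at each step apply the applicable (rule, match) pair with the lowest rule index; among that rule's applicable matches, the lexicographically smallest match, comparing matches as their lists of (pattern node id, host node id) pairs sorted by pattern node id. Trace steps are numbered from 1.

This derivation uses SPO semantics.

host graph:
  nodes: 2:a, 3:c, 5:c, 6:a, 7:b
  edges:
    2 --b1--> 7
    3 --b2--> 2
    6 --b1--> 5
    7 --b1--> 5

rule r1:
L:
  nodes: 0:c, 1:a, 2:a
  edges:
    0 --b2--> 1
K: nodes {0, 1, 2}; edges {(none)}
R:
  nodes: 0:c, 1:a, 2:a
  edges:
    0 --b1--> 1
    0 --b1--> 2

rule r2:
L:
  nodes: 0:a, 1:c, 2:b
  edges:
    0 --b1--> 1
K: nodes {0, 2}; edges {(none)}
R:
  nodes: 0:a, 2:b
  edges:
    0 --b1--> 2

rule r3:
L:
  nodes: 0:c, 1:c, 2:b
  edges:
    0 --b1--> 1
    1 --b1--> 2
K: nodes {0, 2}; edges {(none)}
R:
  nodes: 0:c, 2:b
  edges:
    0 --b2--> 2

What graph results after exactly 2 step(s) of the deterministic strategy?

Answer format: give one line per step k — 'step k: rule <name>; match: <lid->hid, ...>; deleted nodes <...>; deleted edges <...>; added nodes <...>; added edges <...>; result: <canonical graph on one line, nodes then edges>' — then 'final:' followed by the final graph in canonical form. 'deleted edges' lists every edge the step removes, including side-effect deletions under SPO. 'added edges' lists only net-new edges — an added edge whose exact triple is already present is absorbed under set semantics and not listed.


step 1: rule r1; match: 0->3, 1->2, 2->6; deleted nodes (none); deleted edges (3,2,b2); added nodes (none); added edges (3,2,b1); (3,6,b1); result: nodes: 2:a, 3:c, 5:c, 6:a, 7:b edges: (2,7,b1); (3,2,b1); (3,6,b1); (6,5,b1); (7,5,b1)
step 2: rule r2; match: 0->6, 1->5, 2->7; deleted nodes 5; deleted edges (6,5,b1); (7,5,b1); added nodes (none); added edges (6,7,b1); result: nodes: 2:a, 3:c, 6:a, 7:b edges: (2,7,b1); (3,2,b1); (3,6,b1); (6,7,b1)
final:
nodes: 2:a, 3:c, 6:a, 7:b
edges: (2,7,b1); (3,2,b1); (3,6,b1); (6,7,b1)


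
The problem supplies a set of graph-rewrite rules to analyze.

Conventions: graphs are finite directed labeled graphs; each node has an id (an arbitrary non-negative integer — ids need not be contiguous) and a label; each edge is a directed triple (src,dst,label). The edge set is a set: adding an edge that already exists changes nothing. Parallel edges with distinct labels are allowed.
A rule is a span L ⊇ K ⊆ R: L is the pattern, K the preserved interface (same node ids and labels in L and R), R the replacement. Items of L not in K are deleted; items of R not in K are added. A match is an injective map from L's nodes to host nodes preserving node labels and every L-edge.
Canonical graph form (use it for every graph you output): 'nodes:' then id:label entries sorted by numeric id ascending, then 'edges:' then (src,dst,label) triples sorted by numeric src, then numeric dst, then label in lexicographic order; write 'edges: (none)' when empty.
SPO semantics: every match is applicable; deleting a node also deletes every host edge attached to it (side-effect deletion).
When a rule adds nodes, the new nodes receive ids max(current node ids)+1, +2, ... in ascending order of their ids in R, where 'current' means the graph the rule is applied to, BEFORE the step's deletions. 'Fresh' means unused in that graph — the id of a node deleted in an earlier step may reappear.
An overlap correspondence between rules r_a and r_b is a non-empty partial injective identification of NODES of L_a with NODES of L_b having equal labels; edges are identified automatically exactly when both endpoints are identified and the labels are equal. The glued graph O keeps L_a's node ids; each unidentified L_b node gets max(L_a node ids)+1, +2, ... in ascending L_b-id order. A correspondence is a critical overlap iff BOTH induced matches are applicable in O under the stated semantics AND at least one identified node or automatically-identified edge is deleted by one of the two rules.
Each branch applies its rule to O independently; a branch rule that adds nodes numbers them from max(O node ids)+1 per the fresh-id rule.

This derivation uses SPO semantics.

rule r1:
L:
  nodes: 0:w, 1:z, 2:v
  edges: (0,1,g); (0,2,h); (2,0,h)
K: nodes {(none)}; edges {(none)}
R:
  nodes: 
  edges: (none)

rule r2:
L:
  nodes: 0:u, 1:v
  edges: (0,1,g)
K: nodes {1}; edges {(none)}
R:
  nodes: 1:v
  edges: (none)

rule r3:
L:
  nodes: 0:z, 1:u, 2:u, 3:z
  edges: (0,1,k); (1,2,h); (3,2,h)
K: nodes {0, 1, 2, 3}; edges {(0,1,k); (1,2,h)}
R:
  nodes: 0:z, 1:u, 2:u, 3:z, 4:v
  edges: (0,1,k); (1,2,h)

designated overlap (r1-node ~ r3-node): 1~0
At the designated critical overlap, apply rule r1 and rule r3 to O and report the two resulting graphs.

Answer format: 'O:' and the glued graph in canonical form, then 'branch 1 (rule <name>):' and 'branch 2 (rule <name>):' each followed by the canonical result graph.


O:
nodes: 0:w, 1:z, 2:v, 3:u, 4:u, 5:z
edges: (0,1,g); (0,2,h); (1,3,k); (2,0,h); (3,4,h); (5,4,h)
branch 1 (rule r1):
nodes: 3:u, 4:u, 5:z
edges: (3,4,h); (5,4,h)
branch 2 (rule r3):
nodes: 0:w, 1:z, 2:v, 3:u, 4:u, 5:z, 6:v
edges: (0,1,g); (0,2,h); (1,3,k); (2,0,h); (3,4,h)


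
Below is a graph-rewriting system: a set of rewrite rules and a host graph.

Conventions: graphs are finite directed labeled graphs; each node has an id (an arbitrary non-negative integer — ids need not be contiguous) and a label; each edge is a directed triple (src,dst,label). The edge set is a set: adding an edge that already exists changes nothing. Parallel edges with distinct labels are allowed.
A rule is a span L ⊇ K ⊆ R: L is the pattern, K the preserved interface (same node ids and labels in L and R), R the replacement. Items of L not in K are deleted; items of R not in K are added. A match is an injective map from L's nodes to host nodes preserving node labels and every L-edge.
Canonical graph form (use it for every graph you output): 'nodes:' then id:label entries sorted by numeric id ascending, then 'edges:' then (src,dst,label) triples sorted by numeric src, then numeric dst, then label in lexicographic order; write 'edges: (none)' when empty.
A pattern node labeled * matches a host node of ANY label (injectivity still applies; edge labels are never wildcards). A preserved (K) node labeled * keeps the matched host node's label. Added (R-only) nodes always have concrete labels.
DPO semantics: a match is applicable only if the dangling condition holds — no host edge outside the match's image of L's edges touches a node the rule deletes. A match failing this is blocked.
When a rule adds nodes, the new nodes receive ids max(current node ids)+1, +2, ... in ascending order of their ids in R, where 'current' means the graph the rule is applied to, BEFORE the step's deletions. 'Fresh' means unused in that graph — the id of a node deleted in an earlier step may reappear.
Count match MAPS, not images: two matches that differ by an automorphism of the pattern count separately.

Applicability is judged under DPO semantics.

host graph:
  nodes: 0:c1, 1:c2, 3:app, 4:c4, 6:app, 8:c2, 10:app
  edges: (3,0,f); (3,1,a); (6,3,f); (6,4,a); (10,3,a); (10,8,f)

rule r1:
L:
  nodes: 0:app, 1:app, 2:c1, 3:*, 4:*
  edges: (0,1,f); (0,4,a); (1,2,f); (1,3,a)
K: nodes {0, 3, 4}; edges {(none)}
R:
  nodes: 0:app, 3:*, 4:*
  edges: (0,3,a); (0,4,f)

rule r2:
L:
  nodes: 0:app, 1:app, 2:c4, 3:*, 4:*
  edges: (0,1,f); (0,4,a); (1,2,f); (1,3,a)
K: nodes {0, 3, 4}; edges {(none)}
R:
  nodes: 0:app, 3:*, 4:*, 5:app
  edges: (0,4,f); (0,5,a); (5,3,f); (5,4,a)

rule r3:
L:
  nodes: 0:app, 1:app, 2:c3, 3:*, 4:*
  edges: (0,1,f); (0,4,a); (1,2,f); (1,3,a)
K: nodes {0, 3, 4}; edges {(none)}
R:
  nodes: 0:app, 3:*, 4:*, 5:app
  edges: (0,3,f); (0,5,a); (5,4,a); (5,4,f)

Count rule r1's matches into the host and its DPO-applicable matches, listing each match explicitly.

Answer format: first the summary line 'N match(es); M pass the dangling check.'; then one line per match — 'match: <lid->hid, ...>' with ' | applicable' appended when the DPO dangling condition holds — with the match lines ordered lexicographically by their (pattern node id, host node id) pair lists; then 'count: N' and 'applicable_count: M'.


1 match(es); 0 pass the dangling check.
match: 0->6, 1->3, 2->0, 3->1, 4->4
count: 1
applicable_count: 0


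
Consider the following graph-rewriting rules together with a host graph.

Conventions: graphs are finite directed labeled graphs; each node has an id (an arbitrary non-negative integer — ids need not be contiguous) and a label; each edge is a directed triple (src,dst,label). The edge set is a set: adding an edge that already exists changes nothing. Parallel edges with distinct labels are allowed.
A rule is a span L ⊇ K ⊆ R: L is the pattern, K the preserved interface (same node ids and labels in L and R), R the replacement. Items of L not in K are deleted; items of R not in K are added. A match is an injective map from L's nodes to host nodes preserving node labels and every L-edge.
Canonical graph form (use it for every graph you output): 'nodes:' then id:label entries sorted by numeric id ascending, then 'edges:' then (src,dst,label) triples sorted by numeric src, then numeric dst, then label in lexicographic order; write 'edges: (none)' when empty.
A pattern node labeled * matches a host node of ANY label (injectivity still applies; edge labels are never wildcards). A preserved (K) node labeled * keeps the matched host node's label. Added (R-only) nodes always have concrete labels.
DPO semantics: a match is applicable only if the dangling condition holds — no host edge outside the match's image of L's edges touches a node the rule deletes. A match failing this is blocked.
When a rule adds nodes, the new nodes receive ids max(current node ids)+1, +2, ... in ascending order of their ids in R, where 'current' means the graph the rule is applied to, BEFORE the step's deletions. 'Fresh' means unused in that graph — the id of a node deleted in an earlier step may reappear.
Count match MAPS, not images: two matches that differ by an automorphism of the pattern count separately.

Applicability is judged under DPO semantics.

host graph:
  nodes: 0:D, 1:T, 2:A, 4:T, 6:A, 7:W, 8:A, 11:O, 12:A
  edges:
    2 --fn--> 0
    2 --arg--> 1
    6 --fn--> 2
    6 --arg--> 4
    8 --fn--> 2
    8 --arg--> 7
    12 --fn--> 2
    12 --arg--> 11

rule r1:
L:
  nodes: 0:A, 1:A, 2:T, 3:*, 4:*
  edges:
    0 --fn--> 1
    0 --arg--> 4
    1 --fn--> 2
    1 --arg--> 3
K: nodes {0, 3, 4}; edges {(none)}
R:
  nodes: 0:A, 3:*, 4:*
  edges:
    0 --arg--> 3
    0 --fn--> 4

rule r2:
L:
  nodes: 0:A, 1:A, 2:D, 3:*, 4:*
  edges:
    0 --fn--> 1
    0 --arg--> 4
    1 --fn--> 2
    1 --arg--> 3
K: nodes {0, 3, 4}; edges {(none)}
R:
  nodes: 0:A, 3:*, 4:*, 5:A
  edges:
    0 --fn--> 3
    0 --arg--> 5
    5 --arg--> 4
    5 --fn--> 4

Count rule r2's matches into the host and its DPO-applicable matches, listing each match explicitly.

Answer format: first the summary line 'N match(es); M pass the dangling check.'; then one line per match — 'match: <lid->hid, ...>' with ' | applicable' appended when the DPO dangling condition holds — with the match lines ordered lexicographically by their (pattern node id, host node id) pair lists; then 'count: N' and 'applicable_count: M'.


3 match(es); 0 pass the dangling check.
match: 0->6, 1->2, 2->0, 3->1, 4->4
match: 0->8, 1->2, 2->0, 3->1, 4->7
match: 0->12, 1->2, 2->0, 3->1, 4->11
count: 3
applicable_count: 0


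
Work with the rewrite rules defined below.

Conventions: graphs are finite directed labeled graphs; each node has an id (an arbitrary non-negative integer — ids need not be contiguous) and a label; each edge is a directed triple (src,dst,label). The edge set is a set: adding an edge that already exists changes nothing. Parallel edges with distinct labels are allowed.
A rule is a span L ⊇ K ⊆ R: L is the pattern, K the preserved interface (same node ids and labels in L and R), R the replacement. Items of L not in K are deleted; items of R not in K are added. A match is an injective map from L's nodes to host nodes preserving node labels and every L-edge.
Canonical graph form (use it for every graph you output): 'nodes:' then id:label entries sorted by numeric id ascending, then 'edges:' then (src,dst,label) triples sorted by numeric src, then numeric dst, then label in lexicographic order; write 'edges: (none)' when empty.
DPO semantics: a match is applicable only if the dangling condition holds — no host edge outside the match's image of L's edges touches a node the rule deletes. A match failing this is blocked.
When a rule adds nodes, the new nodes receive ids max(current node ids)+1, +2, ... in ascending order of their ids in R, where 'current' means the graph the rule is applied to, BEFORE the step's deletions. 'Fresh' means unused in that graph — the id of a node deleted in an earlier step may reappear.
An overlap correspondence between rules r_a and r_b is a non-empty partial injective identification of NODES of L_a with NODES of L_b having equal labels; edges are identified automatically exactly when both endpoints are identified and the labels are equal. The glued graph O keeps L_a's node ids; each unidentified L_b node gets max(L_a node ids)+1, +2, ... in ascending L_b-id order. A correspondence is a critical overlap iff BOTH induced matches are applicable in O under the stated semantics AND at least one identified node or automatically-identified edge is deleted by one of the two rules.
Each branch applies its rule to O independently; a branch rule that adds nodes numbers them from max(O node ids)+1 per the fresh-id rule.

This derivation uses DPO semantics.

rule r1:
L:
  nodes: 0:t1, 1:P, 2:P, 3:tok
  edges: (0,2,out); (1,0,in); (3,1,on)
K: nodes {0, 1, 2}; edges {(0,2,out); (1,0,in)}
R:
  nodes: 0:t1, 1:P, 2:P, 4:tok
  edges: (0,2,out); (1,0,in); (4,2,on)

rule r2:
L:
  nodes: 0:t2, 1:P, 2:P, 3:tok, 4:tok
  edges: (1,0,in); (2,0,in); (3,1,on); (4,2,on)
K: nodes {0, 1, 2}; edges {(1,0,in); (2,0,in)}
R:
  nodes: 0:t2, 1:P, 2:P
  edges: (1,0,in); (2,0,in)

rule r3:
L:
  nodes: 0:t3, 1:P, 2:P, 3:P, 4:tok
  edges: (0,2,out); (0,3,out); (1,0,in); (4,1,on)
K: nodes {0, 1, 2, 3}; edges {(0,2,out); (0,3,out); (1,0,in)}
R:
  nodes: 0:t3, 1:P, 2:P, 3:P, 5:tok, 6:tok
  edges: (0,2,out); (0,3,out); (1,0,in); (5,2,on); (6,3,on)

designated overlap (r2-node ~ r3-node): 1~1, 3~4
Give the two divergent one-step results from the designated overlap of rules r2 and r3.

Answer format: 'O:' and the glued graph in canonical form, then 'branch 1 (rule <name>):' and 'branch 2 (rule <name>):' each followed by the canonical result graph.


O:
nodes: 0:t2, 1:P, 2:P, 3:tok, 4:tok, 5:t3, 6:P, 7:P
edges: (1,0,in); (1,5,in); (2,0,in); (3,1,on); (4,2,on); (5,6,out); (5,7,out)
branch 1 (rule r2):
nodes: 0:t2, 1:P, 2:P, 5:t3, 6:P, 7:P
edges: (1,0,in); (1,5,in); (2,0,in); (5,6,out); (5,7,out)
branch 2 (rule r3):
nodes: 0:t2, 1:P, 2:P, 4:tok, 5:t3, 6:P, 7:P, 8:tok, 9:tok
edges: (1,0,in); (1,5,in); (2,0,in); (4,2,on); (5,6,out); (5,7,out); (8,6,on); (9,7,on)


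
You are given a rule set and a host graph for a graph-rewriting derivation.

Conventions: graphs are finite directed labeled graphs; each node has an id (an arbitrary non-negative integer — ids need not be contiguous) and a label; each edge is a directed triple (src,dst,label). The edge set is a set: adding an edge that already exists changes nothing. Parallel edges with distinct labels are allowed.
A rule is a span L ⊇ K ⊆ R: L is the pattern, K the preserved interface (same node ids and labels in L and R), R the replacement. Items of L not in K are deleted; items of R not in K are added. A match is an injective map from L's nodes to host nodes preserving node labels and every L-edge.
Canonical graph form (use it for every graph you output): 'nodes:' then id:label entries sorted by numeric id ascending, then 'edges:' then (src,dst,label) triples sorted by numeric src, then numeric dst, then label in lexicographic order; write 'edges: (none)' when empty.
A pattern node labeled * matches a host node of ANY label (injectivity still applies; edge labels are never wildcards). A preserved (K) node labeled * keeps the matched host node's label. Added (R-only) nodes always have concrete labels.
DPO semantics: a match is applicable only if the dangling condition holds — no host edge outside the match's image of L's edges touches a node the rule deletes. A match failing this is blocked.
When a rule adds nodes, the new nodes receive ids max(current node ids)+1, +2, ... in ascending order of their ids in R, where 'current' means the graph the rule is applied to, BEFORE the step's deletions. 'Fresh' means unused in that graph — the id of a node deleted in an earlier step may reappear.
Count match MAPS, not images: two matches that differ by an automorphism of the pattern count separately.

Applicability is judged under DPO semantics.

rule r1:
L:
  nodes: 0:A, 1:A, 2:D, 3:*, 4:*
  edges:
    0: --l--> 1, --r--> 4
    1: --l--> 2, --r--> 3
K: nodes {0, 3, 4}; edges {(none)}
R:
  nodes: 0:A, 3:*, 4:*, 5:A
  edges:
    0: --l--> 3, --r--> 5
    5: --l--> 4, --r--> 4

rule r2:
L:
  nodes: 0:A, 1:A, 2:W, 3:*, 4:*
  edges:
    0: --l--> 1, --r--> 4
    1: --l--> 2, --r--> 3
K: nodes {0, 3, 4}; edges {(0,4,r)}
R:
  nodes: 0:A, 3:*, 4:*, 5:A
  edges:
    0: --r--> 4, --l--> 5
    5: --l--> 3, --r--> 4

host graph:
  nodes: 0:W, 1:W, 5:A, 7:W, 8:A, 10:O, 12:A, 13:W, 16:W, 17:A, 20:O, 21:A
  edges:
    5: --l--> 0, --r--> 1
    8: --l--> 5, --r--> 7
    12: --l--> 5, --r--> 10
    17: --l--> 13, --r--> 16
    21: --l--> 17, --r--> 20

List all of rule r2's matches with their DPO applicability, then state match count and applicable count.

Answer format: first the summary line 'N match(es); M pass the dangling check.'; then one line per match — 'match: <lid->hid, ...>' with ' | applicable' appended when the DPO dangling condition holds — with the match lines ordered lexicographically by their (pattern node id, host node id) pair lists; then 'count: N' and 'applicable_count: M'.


3 match(es); 1 pass the dangling check.
match: 0->8, 1->5, 2->0, 3->1, 4->7
match: 0->12, 1->5, 2->0, 3->1, 4->10
match: 0->21, 1->17, 2->13, 3->16, 4->20 | applicable
count: 3
applicable_count: 1


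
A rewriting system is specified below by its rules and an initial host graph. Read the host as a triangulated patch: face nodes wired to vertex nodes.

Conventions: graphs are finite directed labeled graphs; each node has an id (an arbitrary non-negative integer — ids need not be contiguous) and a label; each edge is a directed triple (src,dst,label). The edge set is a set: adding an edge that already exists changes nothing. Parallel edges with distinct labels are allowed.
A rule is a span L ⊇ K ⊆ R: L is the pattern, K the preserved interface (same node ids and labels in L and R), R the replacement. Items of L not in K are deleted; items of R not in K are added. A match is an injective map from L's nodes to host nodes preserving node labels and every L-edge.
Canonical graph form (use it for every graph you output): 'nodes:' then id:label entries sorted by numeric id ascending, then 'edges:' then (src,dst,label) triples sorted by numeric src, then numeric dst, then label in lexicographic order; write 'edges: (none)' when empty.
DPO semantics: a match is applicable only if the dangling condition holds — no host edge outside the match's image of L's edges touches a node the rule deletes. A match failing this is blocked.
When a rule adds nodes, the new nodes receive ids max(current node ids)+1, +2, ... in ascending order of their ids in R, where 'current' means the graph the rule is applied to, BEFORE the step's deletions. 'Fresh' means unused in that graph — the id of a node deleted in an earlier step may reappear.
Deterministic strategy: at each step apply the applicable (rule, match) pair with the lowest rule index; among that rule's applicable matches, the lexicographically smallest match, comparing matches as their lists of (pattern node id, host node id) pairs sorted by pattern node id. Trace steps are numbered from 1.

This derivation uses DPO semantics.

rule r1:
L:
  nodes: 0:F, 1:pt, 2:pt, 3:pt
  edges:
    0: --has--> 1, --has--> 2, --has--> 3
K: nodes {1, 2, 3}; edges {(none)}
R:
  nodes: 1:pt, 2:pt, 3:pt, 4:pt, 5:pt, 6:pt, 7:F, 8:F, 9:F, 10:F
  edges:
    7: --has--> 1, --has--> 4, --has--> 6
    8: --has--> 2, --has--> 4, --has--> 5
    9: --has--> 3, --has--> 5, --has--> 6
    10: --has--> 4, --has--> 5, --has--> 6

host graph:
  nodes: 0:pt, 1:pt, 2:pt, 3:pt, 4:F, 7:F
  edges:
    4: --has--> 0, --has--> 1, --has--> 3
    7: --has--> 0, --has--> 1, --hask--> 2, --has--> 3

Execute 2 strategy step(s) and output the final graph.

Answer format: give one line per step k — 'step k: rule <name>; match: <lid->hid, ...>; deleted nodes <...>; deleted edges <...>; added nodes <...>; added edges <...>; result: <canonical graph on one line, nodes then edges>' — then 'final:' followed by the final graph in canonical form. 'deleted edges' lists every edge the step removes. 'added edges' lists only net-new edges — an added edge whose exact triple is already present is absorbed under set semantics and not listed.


step 1: rule r1; match: 0->4, 1->0, 2->1, 3->3; deleted nodes 4; deleted edges (4,0,has); (4,1,has); (4,3,has); added nodes 8, 9, 10, 11, 12, 13, 14; added edges (11,0,has); (11,8,has); (11,10,has); (12,1,has); (12,8,has); (12,9,has); (13,3,has); (13,9,has); (13,10,has); (14,8,has); (14,9,has); (14,10,has); result: nodes: 0:pt, 1:pt, 2:pt, 3:pt, 7:F, 8:pt, 9:pt, 10:pt, 11:F, 12:F, 13:F, 14:F edges: (7,0,has); (7,1,has); (7,2,hask); (7,3,has); (11,0,has); (11,8,has); (11,10,has); (12,1,has); (12,8,has); (12,9,has); (13,3,has); (13,9,has); (13,10,has); (14,8,has); (14,9,has); (14,10,has)
step 2: rule r1; match: 0->11, 1->0, 2->8, 3->10; deleted nodes 11; deleted edges (11,0,has); (11,8,has); (11,10,has); added nodes 15, 16, 17, 18, 19, 20, 21; added edges (18,0,has); (18,15,has); (18,17,has); (19,8,has); (19,15,has); (19,16,has); (20,10,has); (20,16,has); (20,17,has); (21,15,has); (21,16,has); (21,17,has); result: nodes: 0:pt, 1:pt, 2:pt, 3:pt, 7:F, 8:pt, 9:pt, 10:pt, 12:F, 13:F, 14:F, 15:pt, 16:pt, 17:pt, 18:F, 19:F, 20:F, 21:F edges: (7,0,has); (7,1,has); (7,2,hask); (7,3,has); (12,1,has); (12,8,has); (12,9,has); (13,3,has); (13,9,has); (13,10,has); (14,8,has); (14,9,has); (14,10,has); (18,0,has); (18,15,has); (18,17,has); (19,8,has); (19,15,has); (19,16,has); (20,10,has); (20,16,has); (20,17,has); (21,15,has); (21,16,has); (21,17,has)
final:
nodes: 0:pt, 1:pt, 2:pt, 3:pt, 7:F, 8:pt, 9:pt, 10:pt, 12:F, 13:F, 14:F, 15:pt, 16:pt, 17:pt, 18:F, 19:F, 20:F, 21:F
edges: (7,0,has); (7,1,has); (7,2,hask); (7,3,has); (12,1,has); (12,8,has); (12,9,has); (13,3,has); (13,9,has); (13,10,has); (14,8,has); (14,9,has); (14,10,has); (18,0,has); (18,15,has); (18,17,has); (19,8,has); (19,15,has); (19,16,has); (20,10,has); (20,16,has); (20,17,has); (21,15,has); (21,16,has); (21,17,has)


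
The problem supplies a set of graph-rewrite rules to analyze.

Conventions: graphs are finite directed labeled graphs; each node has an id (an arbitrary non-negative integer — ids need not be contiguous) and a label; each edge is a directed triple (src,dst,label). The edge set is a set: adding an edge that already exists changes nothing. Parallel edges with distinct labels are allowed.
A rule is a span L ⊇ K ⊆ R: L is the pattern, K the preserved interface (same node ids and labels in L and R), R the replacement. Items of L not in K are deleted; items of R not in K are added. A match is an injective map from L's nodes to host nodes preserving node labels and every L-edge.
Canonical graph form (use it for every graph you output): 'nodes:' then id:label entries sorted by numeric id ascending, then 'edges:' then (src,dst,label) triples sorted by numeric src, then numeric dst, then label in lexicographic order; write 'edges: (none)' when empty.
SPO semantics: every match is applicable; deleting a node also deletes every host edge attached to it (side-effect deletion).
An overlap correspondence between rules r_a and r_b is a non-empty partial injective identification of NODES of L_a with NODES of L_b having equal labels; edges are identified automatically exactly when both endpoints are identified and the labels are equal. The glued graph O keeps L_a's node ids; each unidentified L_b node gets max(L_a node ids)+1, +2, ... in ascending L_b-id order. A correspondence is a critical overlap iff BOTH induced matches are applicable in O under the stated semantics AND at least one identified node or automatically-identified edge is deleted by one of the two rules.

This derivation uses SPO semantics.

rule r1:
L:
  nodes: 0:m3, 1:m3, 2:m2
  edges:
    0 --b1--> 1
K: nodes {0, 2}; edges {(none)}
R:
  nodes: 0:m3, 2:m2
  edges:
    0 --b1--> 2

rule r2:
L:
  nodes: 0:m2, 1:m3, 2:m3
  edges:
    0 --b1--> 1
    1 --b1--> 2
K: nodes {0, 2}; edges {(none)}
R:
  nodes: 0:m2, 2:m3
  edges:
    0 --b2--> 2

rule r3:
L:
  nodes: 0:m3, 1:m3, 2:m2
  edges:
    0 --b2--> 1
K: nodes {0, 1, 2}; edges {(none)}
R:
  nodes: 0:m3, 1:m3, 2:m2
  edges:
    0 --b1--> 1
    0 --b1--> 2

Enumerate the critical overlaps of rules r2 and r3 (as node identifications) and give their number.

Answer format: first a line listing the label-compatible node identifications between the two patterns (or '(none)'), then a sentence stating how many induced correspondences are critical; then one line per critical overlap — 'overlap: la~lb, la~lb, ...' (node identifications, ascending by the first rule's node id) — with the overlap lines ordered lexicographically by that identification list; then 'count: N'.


label-compatible node identifications between L(r2) and L(r3): 0~2, 1~0, 1~1, 2~0, 2~1
8 of the induced correspondences are critical overlaps of r2 and r3.
overlap: 0~2, 1~0
overlap: 0~2, 1~0, 2~1
overlap: 0~2, 1~1
overlap: 0~2, 1~1, 2~0
overlap: 1~0
overlap: 1~0, 2~1
overlap: 1~1
overlap: 1~1, 2~0
count: 8


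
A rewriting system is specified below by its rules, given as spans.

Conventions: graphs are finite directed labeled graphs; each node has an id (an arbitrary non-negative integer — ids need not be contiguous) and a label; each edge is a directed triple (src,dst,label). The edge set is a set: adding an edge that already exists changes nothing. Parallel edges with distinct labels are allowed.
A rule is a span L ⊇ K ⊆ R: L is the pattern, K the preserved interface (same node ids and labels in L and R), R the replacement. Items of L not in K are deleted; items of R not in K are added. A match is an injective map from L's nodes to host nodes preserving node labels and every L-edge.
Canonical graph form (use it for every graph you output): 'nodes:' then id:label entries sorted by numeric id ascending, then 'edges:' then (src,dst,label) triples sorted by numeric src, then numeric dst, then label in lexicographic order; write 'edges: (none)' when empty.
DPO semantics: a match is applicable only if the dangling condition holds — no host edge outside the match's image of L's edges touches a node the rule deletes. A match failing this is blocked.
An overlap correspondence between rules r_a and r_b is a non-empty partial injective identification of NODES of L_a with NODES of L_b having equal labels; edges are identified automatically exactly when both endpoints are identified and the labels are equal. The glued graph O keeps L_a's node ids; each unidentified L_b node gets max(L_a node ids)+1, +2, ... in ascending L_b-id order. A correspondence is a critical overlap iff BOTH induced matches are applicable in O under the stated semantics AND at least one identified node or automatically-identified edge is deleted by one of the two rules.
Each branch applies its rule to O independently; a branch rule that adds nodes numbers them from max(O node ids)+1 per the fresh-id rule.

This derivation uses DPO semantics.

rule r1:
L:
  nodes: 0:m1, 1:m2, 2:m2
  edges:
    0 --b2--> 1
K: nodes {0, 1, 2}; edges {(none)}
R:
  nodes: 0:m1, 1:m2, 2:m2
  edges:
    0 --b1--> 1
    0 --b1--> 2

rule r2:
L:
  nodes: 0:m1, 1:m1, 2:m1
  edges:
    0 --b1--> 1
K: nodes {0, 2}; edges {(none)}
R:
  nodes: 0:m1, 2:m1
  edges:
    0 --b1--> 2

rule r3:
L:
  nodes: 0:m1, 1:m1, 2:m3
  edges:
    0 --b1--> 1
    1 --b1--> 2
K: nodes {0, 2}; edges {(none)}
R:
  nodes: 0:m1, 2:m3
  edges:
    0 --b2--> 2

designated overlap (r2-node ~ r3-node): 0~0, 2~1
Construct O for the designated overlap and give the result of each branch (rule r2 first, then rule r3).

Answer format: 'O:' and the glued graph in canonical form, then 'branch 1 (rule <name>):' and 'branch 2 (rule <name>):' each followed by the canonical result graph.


O:
nodes: 0:m1, 1:m1, 2:m1, 3:m3
edges: (0,1,b1); (0,2,b1); (2,3,b1)
branch 1 (rule r2):
nodes: 0:m1, 2:m1, 3:m3
edges: (0,2,b1); (2,3,b1)
branch 2 (rule r3):
nodes: 0:m1, 1:m1, 3:m3
edges: (0,1,b1); (0,3,b2)


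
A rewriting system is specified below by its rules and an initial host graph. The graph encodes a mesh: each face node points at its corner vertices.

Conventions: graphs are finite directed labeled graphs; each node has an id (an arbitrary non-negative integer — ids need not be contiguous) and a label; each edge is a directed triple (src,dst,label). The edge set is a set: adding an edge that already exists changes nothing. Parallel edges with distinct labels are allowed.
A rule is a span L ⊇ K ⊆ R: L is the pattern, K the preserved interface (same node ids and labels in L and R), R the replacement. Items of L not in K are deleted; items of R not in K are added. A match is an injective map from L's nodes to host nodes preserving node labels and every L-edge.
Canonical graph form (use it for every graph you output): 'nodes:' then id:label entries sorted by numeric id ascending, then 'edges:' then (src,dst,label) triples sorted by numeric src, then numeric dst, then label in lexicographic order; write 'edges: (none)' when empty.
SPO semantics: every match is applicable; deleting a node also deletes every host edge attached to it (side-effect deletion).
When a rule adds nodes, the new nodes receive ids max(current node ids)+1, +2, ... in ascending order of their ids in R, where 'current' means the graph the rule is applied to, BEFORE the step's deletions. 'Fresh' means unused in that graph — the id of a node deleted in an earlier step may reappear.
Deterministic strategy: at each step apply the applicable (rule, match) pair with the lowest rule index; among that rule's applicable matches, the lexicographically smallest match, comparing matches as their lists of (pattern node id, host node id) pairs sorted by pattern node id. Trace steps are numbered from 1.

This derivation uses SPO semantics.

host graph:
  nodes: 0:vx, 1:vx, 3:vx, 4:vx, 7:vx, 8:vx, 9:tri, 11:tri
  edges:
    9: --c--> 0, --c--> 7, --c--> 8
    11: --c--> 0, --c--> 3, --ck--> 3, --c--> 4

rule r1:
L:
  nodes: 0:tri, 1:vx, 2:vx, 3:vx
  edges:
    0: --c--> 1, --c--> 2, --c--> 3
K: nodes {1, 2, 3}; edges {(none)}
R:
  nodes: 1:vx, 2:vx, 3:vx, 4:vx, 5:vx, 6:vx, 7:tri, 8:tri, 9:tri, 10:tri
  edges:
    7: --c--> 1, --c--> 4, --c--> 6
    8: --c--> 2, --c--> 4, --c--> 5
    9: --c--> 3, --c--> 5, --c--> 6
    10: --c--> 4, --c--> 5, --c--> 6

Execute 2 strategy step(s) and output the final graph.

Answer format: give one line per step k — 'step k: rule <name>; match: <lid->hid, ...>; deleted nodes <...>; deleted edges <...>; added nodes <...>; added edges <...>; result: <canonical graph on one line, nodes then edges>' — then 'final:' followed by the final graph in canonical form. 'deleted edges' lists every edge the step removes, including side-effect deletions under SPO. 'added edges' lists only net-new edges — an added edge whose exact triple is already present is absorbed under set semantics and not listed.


step 1: rule r1; match: 0->9, 1->0, 2->7, 3->8; deleted nodes 9; deleted edges (9,0,c); (9,7,c); (9,8,c); added nodes 12, 13, 14, 15, 16, 17, 18; added edges (15,0,c); (15,12,c); (15,14,c); (16,7,c); (16,12,c); (16,13,c); (17,8,c); (17,13,c); (17,14,c); (18,12,c); (18,13,c); (18,14,c); result: nodes: 0:vx, 1:vx, 3:vx, 4:vx, 7:vx, 8:vx, 11:tri, 12:vx, 13:vx, 14:vx, 15:tri, 16:tri, 17:tri, 18:tri edges: (11,0,c); (11,3,c); (11,3,ck); (11,4,c); (15,0,c); (15,12,c); (15,14,c); (16,7,c); (16,12,c); (16,13,c); (17,8,c); (17,13,c); (17,14,c); (18,12,c); (18,13,c); (18,14,c)
step 2: rule r1; match: 0->11, 1->0, 2->3, 3->4; deleted nodes 11; deleted edges (11,0,c); (11,3,c); (11,3,ck); (11,4,c); added nodes 19, 20, 21, 22, 23, 24, 25; added edges (22,0,c); (22,19,c); (22,21,c); (23,3,c); (23,19,c); (23,20,c); (24,4,c); (24,20,c); (24,21,c); (25,19,c); (25,20,c); (25,21,c); result: nodes: 0:vx, 1:vx, 3:vx, 4:vx, 7:vx, 8:vx, 12:vx, 13:vx, 14:vx, 15:tri, 16:tri, 17:tri, 18:tri, 19:vx, 20:vx, 21:vx, 22:tri, 23:tri, 24:tri, 25:tri edges: (15,0,c); (15,12,c); (15,14,c); (16,7,c); (16,12,c); (16,13,c); (17,8,c); (17,13,c); (17,14,c); (18,12,c); (18,13,c); (18,14,c); (22,0,c); (22,19,c); (22,21,c); (23,3,c); (23,19,c); (23,20,c); (24,4,c); (24,20,c); (24,21,c); (25,19,c); (25,20,c); (25,21,c)
final:
nodes: 0:vx, 1:vx, 3:vx, 4:vx, 7:vx, 8:vx, 12:vx, 13:vx, 14:vx, 15:tri, 16:tri, 17:tri, 18:tri, 19:vx, 20:vx, 21:vx, 22:tri, 23:tri, 24:tri, 25:tri
edges: (15,0,c); (15,12,c); (15,14,c); (16,7,c); (16,12,c); (16,13,c); (17,8,c); (17,13,c); (17,14,c); (18,12,c); (18,13,c); (18,14,c); (22,0,c); (22,19,c); (22,21,c); (23,3,c); (23,19,c); (23,20,c); (24,4,c); (24,20,c); (24,21,c); (25,19,c); (25,20,c); (25,21,c)
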